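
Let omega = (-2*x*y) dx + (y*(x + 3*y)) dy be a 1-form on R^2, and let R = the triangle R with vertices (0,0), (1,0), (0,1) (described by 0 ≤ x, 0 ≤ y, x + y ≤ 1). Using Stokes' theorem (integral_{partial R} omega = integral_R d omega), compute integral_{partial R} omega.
integral_(partial R) omega = 1/2

Stokes: integral_partial_R omega = integral_R d omega with d omega = (∂Q/∂x - ∂P/∂y) dx ∧ dy.
  ∂Q/∂x = y
  ∂P/∂y = -2*x
  integrand = ∂Q/∂x - ∂P/∂y = 2*x + y.
Integrating over R: integral_0^1 integral_0^{1-x} (2*x + y) dy dx = 1/2.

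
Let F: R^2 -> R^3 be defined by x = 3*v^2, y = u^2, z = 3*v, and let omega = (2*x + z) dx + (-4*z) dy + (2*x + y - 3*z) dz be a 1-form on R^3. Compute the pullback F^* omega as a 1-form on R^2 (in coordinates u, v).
F^* omega = (-24*u*v) du + (3*u^2 + 36*v^3 + 36*v^2 - 27*v) dv

Using F^*(f dg) = (f ∘ F) d(g ∘ F), substitute each coordinate x_i by F_i(u, v) in f_i, and replace dx_i by d F_i = (∂F_i/∂u) du + (∂F_i/∂v) dv.
  For the x component: f_1(F) = 3*v*(2*v + 1); d F_1 = (0) du + (6*v) dv
  For the y component: f_2(F) = -12*v; d F_2 = (2*u) du + (0) dv
  For the z component: f_3(F) = u^2 + 6*v^2 - 9*v; d F_3 = (0) du + (3) dv
Combining and collecting du, dv coefficients:
  coeff of du: -24*u*v
  coeff of dv: 3*u^2 + 36*v^3 + 36*v^2 - 27*v
F^* omega = (-24*u*v) du + (3*u^2 + 36*v^3 + 36*v^2 - 27*v) dv.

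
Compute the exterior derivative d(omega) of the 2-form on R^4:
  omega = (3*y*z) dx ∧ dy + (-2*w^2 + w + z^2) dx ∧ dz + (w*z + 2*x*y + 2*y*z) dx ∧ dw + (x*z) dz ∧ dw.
d(omega) = (3*y) dx ∧ dy ∧ dz + (-5*w - 2*y + z + 1) dx ∧ dz ∧ dw + (-2*x - 2*z) dx ∧ dy ∧ dw

For a 2-form omega = sum_{i<j} g_{ij} dx_i ∧ dx_j, the exterior derivative is
  d(omega) = sum_{i<j} d(g_{ij}) ∧ dx_i ∧ dx_j = sum_{i<j, k} (∂g_{ij}/∂x_k) dx_k ∧ dx_i ∧ dx_j.
Expand each term, using dx_k ∧ dx_i ∧ dx_j = sgn(permutation) dx_{(a)} ∧ dx_{(b)} ∧ dx_{(c)} with (a < b < c) sorted:
  d(3*y*z) includes (∂/∂z)(3*y*z) dz = (3*y) dz, which multiplied by dx ∧ dy gives (3*y) dx ∧ dy ∧ dz
  d(-2*w^2 + w + z^2) includes (∂/∂w)(-2*w^2 + w + z^2) dw = (1 - 4*w) dw, which multiplied by dx ∧ dz gives (1 - 4*w) dx ∧ dz ∧ dw
  d(w*z + 2*x*y + 2*y*z) includes (∂/∂y)(w*z + 2*x*y + 2*y*z) dy = (2*x + 2*z) dy, which multiplied by dx ∧ dw gives (-2*x - 2*z) dx ∧ dy ∧ dw
  d(w*z + 2*x*y + 2*y*z) includes (∂/∂z)(w*z + 2*x*y + 2*y*z) dz = (w + 2*y) dz, which multiplied by dx ∧ dw gives (-w - 2*y) dx ∧ dz ∧ dw
  d(x*z) includes (∂/∂x)(x*z) dx = (z) dx, which multiplied by dz ∧ dw gives (z) dx ∧ dz ∧ dw
Collecting like 3-forms: d(omega) = (3*y) dx ∧ dy ∧ dz + (-5*w - 2*y + z + 1) dx ∧ dz ∧ dw + (-2*x - 2*z) dx ∧ dy ∧ dw.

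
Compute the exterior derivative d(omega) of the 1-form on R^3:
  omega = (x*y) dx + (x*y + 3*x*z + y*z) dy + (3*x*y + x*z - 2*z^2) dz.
d(omega) = (-x + y + 3*z) dx ∧ dy + (3*y + z) dx ∧ dz + (-y) dy ∧ dz

For a 1-form omega = sum_i f_i dx_i, the exterior derivative is
  d(omega) = sum_{i < j} (∂f_j/∂x_i - ∂f_i/∂x_j) dx_i ∧ dx_j.
  coefficient of dx ∧ dy: ∂f_2/∂x - ∂f_1/∂y = ∂(x*y + 3*x*z + y*z)/∂x - ∂(x*y)/∂y = -x + y + 3*z
  coefficient of dx ∧ dz: ∂f_3/∂x - ∂f_1/∂z = ∂(3*x*y + x*z - 2*z^2)/∂x - ∂(x*y)/∂z = 3*y + z
  coefficient of dy ∧ dz: ∂f_3/∂y - ∂f_2/∂z = ∂(3*x*y + x*z - 2*z^2)/∂y - ∂(x*y + 3*x*z + y*z)/∂z = -y
Assembling: d(omega) = (-x + y + 3*z) dx ∧ dy + (3*y + z) dx ∧ dz + (-y) dy ∧ dz.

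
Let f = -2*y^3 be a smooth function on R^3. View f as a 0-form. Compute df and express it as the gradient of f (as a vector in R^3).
df = (0) dx + (-6*y^2) dy + (0) dz; grad f = (0, -6*y^2, 0)

For a 0-form f, d f = (∂f/∂x) dx + (∂f/∂y) dy + (∂f/∂z) dz. The components of the vector representation are exactly the entries of grad f in Cartesian coordinates:
  ∂f/∂x = 0
  ∂f/∂y = -6*y^2
  ∂f/∂z = 0.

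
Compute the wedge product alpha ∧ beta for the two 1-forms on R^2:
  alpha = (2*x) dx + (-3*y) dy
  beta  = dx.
alpha ∧ beta = (3*y) dx ∧ dy

Distribute the wedge, using dx_i ∧ dx_j = -dx_j ∧ dx_i and dx_i ∧ dx_i = 0. For each pair (i, j) with i < j, the coefficient of dx_i ∧ dx_j in alpha ∧ beta is (alpha_i * beta_j - alpha_j * beta_i). Collecting: alpha ∧ beta = (3*y) dx ∧ dy.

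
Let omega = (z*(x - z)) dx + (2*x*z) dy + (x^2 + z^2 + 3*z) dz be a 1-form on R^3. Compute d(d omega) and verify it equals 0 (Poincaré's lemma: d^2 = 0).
d(d omega) = 0

Step 1: d omega = sum_{i<j} (∂f_j/∂x_i - ∂f_i/∂x_j) dx_i ∧ dx_j:
  coeff of dx ∧ dy: 2*z
  coeff of dx ∧ dz: x + 2*z
  coeff of dy ∧ dz: -2*x
Step 2: Apply d again to each 2-form coefficient. The only possible 3-form in R^3 is dx ∧ dy ∧ dz, with coefficient
  ∂(coeff of dy∧dz)/∂x - ∂(coeff of dx∧dz)/∂y + ∂(coeff of dx∧dy)/∂z
  = ∂/∂x (-2*x) - ∂/∂y (x + 2*z) + ∂/∂z (2*z).
Each of these terms simplifies to sums of mixed partials that cancel in pairs. The result is 0 (by equality of mixed partials for smooth functions — Schwarz / Clairaut).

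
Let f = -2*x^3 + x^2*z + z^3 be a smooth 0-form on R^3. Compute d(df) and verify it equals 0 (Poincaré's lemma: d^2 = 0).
d(df) = 0

Step 1: df = sum_i (∂f/∂x_i) dx_i = (2*x*(-3*x + z)) dx + (0) dy + (x^2 + 3*z^2) dz.
Step 2: Apply d again. Using the 1-form formula, the coefficient of dx ∧ dy in d(df) is ∂^2 f/∂x ∂y - ∂^2 f/∂y ∂x = (0) - (0) = 0 (equality of mixed partials for smooth f).
Similarly for dx ∧ dz and dy ∧ dz — all coefficients vanish. So d(df) = 0.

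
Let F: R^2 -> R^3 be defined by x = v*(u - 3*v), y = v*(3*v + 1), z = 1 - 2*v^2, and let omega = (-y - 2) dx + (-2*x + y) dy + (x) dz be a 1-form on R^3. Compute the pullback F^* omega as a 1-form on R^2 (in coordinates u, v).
F^* omega = (v*(-3*v^2 - v - 2)) du + (-19*u*v^2 - 3*u*v - 2*u + 84*v^3 + 21*v^2 + 13*v) dv

Using F^*(f dg) = (f ∘ F) d(g ∘ F), substitute each coordinate x_i by F_i(u, v) in f_i, and replace dx_i by d F_i = (∂F_i/∂u) du + (∂F_i/∂v) dv.
  For the x component: f_1(F) = -3*v^2 - v - 2; d F_1 = (v) du + (u - 6*v) dv
  For the y component: f_2(F) = v*(-2*u + 9*v + 1); d F_2 = (0) du + (6*v + 1) dv
  For the z component: f_3(F) = v*(u - 3*v); d F_3 = (0) du + (-4*v) dv
Combining and collecting du, dv coefficients:
  coeff of du: v*(-3*v^2 - v - 2)
  coeff of dv: -19*u*v^2 - 3*u*v - 2*u + 84*v^3 + 21*v^2 + 13*v
F^* omega = (v*(-3*v^2 - v - 2)) du + (-19*u*v^2 - 3*u*v - 2*u + 84*v^3 + 21*v^2 + 13*v) dv.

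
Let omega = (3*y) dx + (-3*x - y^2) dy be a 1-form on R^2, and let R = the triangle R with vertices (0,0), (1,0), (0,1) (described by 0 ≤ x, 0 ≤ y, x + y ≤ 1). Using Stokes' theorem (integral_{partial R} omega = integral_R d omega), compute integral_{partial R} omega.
integral_(partial R) omega = -3

Stokes: integral_partial_R omega = integral_R d omega with d omega = (∂Q/∂x - ∂P/∂y) dx ∧ dy.
  ∂Q/∂x = -3
  ∂P/∂y = 3
  integrand = ∂Q/∂x - ∂P/∂y = -6.
Integrating over R: integral_0^1 integral_0^{1-x} (-6) dy dx = -3.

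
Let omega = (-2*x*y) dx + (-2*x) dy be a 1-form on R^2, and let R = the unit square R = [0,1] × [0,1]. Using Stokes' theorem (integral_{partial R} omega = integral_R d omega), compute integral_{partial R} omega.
integral_(partial R) omega = -1

Stokes: integral_partial_R omega = integral_R d omega with d omega = (∂Q/∂x - ∂P/∂y) dx ∧ dy.
  ∂Q/∂x = -2
  ∂P/∂y = -2*x
  integrand = ∂Q/∂x - ∂P/∂y = 2*x - 2.
Integrating over R: integral_0^1 integral_0^1 (2*x - 2) dx dy = -1.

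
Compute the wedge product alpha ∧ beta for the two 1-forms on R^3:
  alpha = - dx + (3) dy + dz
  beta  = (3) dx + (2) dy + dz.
alpha ∧ beta = (-11) dx ∧ dy + (-4) dx ∧ dz + (1) dy ∧ dz

Distribute the wedge, using dx_i ∧ dx_j = -dx_j ∧ dx_i and dx_i ∧ dx_i = 0. For each pair (i, j) with i < j, the coefficient of dx_i ∧ dx_j in alpha ∧ beta is (alpha_i * beta_j - alpha_j * beta_i). Collecting: alpha ∧ beta = (-11) dx ∧ dy + (-4) dx ∧ dz + (1) dy ∧ dz.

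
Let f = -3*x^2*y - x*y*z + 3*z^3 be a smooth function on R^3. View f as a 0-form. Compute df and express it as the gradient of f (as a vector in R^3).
df = (y*(-6*x - z)) dx + (x*(-3*x - z)) dy + (-x*y + 9*z^2) dz; grad f = (y*(-6*x - z), x*(-3*x - z), -x*y + 9*z^2)

For a 0-form f, d f = (∂f/∂x) dx + (∂f/∂y) dy + (∂f/∂z) dz. The components of the vector representation are exactly the entries of grad f in Cartesian coordinates:
  ∂f/∂x = y*(-6*x - z)
  ∂f/∂y = x*(-3*x - z)
  ∂f/∂z = -x*y + 9*z^2.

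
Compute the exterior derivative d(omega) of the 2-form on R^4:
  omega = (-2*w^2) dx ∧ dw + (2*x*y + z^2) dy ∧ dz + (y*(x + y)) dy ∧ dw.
d(omega) = (2*y) dx ∧ dy ∧ dz + (y) dx ∧ dy ∧ dw

For a 2-form omega = sum_{i<j} g_{ij} dx_i ∧ dx_j, the exterior derivative is
  d(omega) = sum_{i<j} d(g_{ij}) ∧ dx_i ∧ dx_j = sum_{i<j, k} (∂g_{ij}/∂x_k) dx_k ∧ dx_i ∧ dx_j.
Expand each term, using dx_k ∧ dx_i ∧ dx_j = sgn(permutation) dx_{(a)} ∧ dx_{(b)} ∧ dx_{(c)} with (a < b < c) sorted:
  d(2*x*y + z^2) includes (∂/∂x)(2*x*y + z^2) dx = (2*y) dx, which multiplied by dy ∧ dz gives (2*y) dx ∧ dy ∧ dz
  d(y*(x + y)) includes (∂/∂x)(y*(x + y)) dx = (y) dx, which multiplied by dy ∧ dw gives (y) dx ∧ dy ∧ dw
Collecting like 3-forms: d(omega) = (2*y) dx ∧ dy ∧ dz + (y) dx ∧ dy ∧ dw.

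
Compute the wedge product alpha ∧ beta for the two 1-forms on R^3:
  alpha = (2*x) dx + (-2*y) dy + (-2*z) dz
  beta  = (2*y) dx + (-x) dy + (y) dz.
alpha ∧ beta = (-2*x^2 + 4*y^2) dx ∧ dy + (2*y*(x + 2*z)) dx ∧ dz + (-2*x*z - 2*y^2) dy ∧ dz

Distribute the wedge, using dx_i ∧ dx_j = -dx_j ∧ dx_i and dx_i ∧ dx_i = 0. For each pair (i, j) with i < j, the coefficient of dx_i ∧ dx_j in alpha ∧ beta is (alpha_i * beta_j - alpha_j * beta_i). Collecting: alpha ∧ beta = (-2*x^2 + 4*y^2) dx ∧ dy + (2*y*(x + 2*z)) dx ∧ dz + (-2*x*z - 2*y^2) dy ∧ dz.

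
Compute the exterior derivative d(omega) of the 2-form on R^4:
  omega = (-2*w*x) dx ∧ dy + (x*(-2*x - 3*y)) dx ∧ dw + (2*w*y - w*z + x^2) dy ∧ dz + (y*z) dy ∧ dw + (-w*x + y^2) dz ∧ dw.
d(omega) = (x) dx ∧ dy ∧ dw + (2*x) dx ∧ dy ∧ dz + (3*y - z) dy ∧ dz ∧ dw + (-w) dx ∧ dz ∧ dw

For a 2-form omega = sum_{i<j} g_{ij} dx_i ∧ dx_j, the exterior derivative is
  d(omega) = sum_{i<j} d(g_{ij}) ∧ dx_i ∧ dx_j = sum_{i<j, k} (∂g_{ij}/∂x_k) dx_k ∧ dx_i ∧ dx_j.
Expand each term, using dx_k ∧ dx_i ∧ dx_j = sgn(permutation) dx_{(a)} ∧ dx_{(b)} ∧ dx_{(c)} with (a < b < c) sorted:
  d(-2*w*x) includes (∂/∂w)(-2*w*x) dw = (-2*x) dw, which multiplied by dx ∧ dy gives (-2*x) dx ∧ dy ∧ dw
  d(x*(-2*x - 3*y)) includes (∂/∂y)(x*(-2*x - 3*y)) dy = (-3*x) dy, which multiplied by dx ∧ dw gives (3*x) dx ∧ dy ∧ dw
  d(2*w*y - w*z + x^2) includes (∂/∂x)(2*w*y - w*z + x^2) dx = (2*x) dx, which multiplied by dy ∧ dz gives (2*x) dx ∧ dy ∧ dz
  d(2*w*y - w*z + x^2) includes (∂/∂w)(2*w*y - w*z + x^2) dw = (2*y - z) dw, which multiplied by dy ∧ dz gives (2*y - z) dy ∧ dz ∧ dw
  d(y*z) includes (∂/∂z)(y*z) dz = (y) dz, which multiplied by dy ∧ dw gives (-y) dy ∧ dz ∧ dw
  d(-w*x + y^2) includes (∂/∂x)(-w*x + y^2) dx = (-w) dx, which multiplied by dz ∧ dw gives (-w) dx ∧ dz ∧ dw
  d(-w*x + y^2) includes (∂/∂y)(-w*x + y^2) dy = (2*y) dy, which multiplied by dz ∧ dw gives (2*y) dy ∧ dz ∧ dw
Collecting like 3-forms: d(omega) = (x) dx ∧ dy ∧ dw + (2*x) dx ∧ dy ∧ dz + (3*y - z) dy ∧ dz ∧ dw + (-w) dx ∧ dz ∧ dw.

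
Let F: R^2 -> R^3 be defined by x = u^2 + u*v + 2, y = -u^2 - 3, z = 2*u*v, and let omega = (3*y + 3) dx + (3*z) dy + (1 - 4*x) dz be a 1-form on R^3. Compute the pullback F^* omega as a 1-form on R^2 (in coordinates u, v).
F^* omega = (-6*u^3 - 23*u^2*v - 8*u*v^2 - 12*u - 20*v) du + (u*(-11*u^2 - 8*u*v - 20)) dv

Using F^*(f dg) = (f ∘ F) d(g ∘ F), substitute each coordinate x_i by F_i(u, v) in f_i, and replace dx_i by d F_i = (∂F_i/∂u) du + (∂F_i/∂v) dv.
  For the x component: f_1(F) = -3*u^2 - 6; d F_1 = (2*u + v) du + (u) dv
  For the y component: f_2(F) = 6*u*v; d F_2 = (-2*u) du + (0) dv
  For the z component: f_3(F) = -4*u^2 - 4*u*v - 7; d F_3 = (2*v) du + (2*u) dv
Combining and collecting du, dv coefficients:
  coeff of du: -6*u^3 - 23*u^2*v - 8*u*v^2 - 12*u - 20*v
  coeff of dv: u*(-11*u^2 - 8*u*v - 20)
F^* omega = (-6*u^3 - 23*u^2*v - 8*u*v^2 - 12*u - 20*v) du + (u*(-11*u^2 - 8*u*v - 20)) dv.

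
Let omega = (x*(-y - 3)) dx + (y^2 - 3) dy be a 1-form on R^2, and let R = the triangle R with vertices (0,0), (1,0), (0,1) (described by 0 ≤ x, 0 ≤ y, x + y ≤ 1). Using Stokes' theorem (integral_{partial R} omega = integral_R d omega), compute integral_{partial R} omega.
integral_(partial R) omega = 1/6

Stokes: integral_partial_R omega = integral_R d omega with d omega = (∂Q/∂x - ∂P/∂y) dx ∧ dy.
  ∂Q/∂x = 0
  ∂P/∂y = -x
  integrand = ∂Q/∂x - ∂P/∂y = x.
Integrating over R: integral_0^1 integral_0^{1-x} (x) dy dx = 1/6.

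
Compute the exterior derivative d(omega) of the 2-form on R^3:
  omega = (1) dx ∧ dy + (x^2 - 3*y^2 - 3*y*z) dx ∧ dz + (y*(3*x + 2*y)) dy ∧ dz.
d(omega) = (9*y + 3*z) dx ∧ dy ∧ dz

For a 2-form omega = sum_{i<j} g_{ij} dx_i ∧ dx_j, the exterior derivative is
  d(omega) = sum_{i<j} d(g_{ij}) ∧ dx_i ∧ dx_j = sum_{i<j, k} (∂g_{ij}/∂x_k) dx_k ∧ dx_i ∧ dx_j.
Expand each term, using dx_k ∧ dx_i ∧ dx_j = sgn(permutation) dx_{(a)} ∧ dx_{(b)} ∧ dx_{(c)} with (a < b < c) sorted:
  d(x^2 - 3*y^2 - 3*y*z) includes (∂/∂y)(x^2 - 3*y^2 - 3*y*z) dy = (-6*y - 3*z) dy, which multiplied by dx ∧ dz gives (6*y + 3*z) dx ∧ dy ∧ dz
  d(y*(3*x + 2*y)) includes (∂/∂x)(y*(3*x + 2*y)) dx = (3*y) dx, which multiplied by dy ∧ dz gives (3*y) dx ∧ dy ∧ dz
Collecting like 3-forms: d(omega) = (9*y + 3*z) dx ∧ dy ∧ dz.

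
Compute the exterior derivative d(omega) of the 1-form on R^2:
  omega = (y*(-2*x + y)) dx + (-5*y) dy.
d(omega) = (2*x - 2*y) dx ∧ dy

For a 1-form omega = sum_i f_i dx_i, the exterior derivative is
  d(omega) = sum_{i < j} (∂f_j/∂x_i - ∂f_i/∂x_j) dx_i ∧ dx_j.
  coefficient of dx ∧ dy: ∂f_2/∂x - ∂f_1/∂y = ∂(-5*y)/∂x - ∂(y*(-2*x + y))/∂y = 2*x - 2*y
Assembling: d(omega) = (2*x - 2*y) dx ∧ dy.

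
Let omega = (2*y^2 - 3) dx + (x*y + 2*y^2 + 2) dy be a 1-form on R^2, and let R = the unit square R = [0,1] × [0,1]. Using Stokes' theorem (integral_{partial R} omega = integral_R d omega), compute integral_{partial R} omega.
integral_(partial R) omega = -3/2

Stokes: integral_partial_R omega = integral_R d omega with d omega = (∂Q/∂x - ∂P/∂y) dx ∧ dy.
  ∂Q/∂x = y
  ∂P/∂y = 4*y
  integrand = ∂Q/∂x - ∂P/∂y = -3*y.
Integrating over R: integral_0^1 integral_0^1 (-3*y) dx dy = -3/2.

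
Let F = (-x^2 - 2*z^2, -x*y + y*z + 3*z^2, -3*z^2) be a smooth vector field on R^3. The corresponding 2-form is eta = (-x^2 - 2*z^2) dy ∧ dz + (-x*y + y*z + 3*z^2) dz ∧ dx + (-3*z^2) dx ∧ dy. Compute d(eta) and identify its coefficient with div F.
d(eta) = (-3*x - 5*z) dx ∧ dy ∧ dz; div F = -3*x - 5*z

For a 2-form in R^3 of the form above, applying d gives a 3-form with coefficient ∂P/∂x + ∂Q/∂y + ∂R/∂z:
  ∂P/∂x = -2*x
  ∂Q/∂y = -x + z
  ∂R/∂z = -6*z
Sum = -3*x - 5*z, which is exactly div F.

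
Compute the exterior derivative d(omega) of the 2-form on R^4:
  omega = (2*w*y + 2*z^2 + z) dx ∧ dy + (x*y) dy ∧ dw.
d(omega) = (4*z + 1) dx ∧ dy ∧ dz + (3*y) dx ∧ dy ∧ dw

For a 2-form omega = sum_{i<j} g_{ij} dx_i ∧ dx_j, the exterior derivative is
  d(omega) = sum_{i<j} d(g_{ij}) ∧ dx_i ∧ dx_j = sum_{i<j, k} (∂g_{ij}/∂x_k) dx_k ∧ dx_i ∧ dx_j.
Expand each term, using dx_k ∧ dx_i ∧ dx_j = sgn(permutation) dx_{(a)} ∧ dx_{(b)} ∧ dx_{(c)} with (a < b < c) sorted:
  d(2*w*y + 2*z^2 + z) includes (∂/∂z)(2*w*y + 2*z^2 + z) dz = (4*z + 1) dz, which multiplied by dx ∧ dy gives (4*z + 1) dx ∧ dy ∧ dz
  d(2*w*y + 2*z^2 + z) includes (∂/∂w)(2*w*y + 2*z^2 + z) dw = (2*y) dw, which multiplied by dx ∧ dy gives (2*y) dx ∧ dy ∧ dw
  d(x*y) includes (∂/∂x)(x*y) dx = (y) dx, which multiplied by dy ∧ dw gives (y) dx ∧ dy ∧ dw
Collecting like 3-forms: d(omega) = (4*z + 1) dx ∧ dy ∧ dz + (3*y) dx ∧ dy ∧ dw.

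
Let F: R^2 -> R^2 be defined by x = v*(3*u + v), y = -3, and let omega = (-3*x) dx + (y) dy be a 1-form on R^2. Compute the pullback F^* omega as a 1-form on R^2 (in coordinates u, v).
F^* omega = (9*v^2*(-3*u - v)) du + (3*v*(-9*u^2 - 9*u*v - 2*v^2)) dv

Using F^*(f dg) = (f ∘ F) d(g ∘ F), substitute each coordinate x_i by F_i(u, v) in f_i, and replace dx_i by d F_i = (∂F_i/∂u) du + (∂F_i/∂v) dv.
  For the x component: f_1(F) = 3*v*(-3*u - v); d F_1 = (3*v) du + (3*u + 2*v) dv
  For the y component: f_2(F) = -3; d F_2 = (0) du + (0) dv
Combining and collecting du, dv coefficients:
  coeff of du: 9*v^2*(-3*u - v)
  coeff of dv: 3*v*(-9*u^2 - 9*u*v - 2*v^2)
F^* omega = (9*v^2*(-3*u - v)) du + (3*v*(-9*u^2 - 9*u*v - 2*v^2)) dv.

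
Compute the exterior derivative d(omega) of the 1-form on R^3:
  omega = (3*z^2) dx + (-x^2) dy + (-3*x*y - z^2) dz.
d(omega) = (-2*x) dx ∧ dy + (-3*y - 6*z) dx ∧ dz + (-3*x) dy ∧ dz

For a 1-form omega = sum_i f_i dx_i, the exterior derivative is
  d(omega) = sum_{i < j} (∂f_j/∂x_i - ∂f_i/∂x_j) dx_i ∧ dx_j.
  coefficient of dx ∧ dy: ∂f_2/∂x - ∂f_1/∂y = ∂(-x^2)/∂x - ∂(3*z^2)/∂y = -2*x
  coefficient of dx ∧ dz: ∂f_3/∂x - ∂f_1/∂z = ∂(-3*x*y - z^2)/∂x - ∂(3*z^2)/∂z = -3*y - 6*z
  coefficient of dy ∧ dz: ∂f_3/∂y - ∂f_2/∂z = ∂(-3*x*y - z^2)/∂y - ∂(-x^2)/∂z = -3*x
Assembling: d(omega) = (-2*x) dx ∧ dy + (-3*y - 6*z) dx ∧ dz + (-3*x) dy ∧ dz.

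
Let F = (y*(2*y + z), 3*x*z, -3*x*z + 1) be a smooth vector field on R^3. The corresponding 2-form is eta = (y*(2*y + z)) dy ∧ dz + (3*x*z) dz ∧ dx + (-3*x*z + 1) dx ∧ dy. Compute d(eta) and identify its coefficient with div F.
d(eta) = (-3*x) dx ∧ dy ∧ dz; div F = -3*x

For a 2-form in R^3 of the form above, applying d gives a 3-form with coefficient ∂P/∂x + ∂Q/∂y + ∂R/∂z:
  ∂P/∂x = 0
  ∂Q/∂y = 0
  ∂R/∂z = -3*x
Sum = -3*x, which is exactly div F.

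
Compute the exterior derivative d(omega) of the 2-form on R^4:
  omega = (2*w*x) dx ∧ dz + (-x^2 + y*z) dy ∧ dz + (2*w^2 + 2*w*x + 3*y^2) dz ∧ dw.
d(omega) = (2*w + 2*x) dx ∧ dz ∧ dw + (-2*x) dx ∧ dy ∧ dz + (6*y) dy ∧ dz ∧ dw

For a 2-form omega = sum_{i<j} g_{ij} dx_i ∧ dx_j, the exterior derivative is
  d(omega) = sum_{i<j} d(g_{ij}) ∧ dx_i ∧ dx_j = sum_{i<j, k} (∂g_{ij}/∂x_k) dx_k ∧ dx_i ∧ dx_j.
Expand each term, using dx_k ∧ dx_i ∧ dx_j = sgn(permutation) dx_{(a)} ∧ dx_{(b)} ∧ dx_{(c)} with (a < b < c) sorted:
  d(2*w*x) includes (∂/∂w)(2*w*x) dw = (2*x) dw, which multiplied by dx ∧ dz gives (2*x) dx ∧ dz ∧ dw
  d(-x^2 + y*z) includes (∂/∂x)(-x^2 + y*z) dx = (-2*x) dx, which multiplied by dy ∧ dz gives (-2*x) dx ∧ dy ∧ dz
  d(2*w^2 + 2*w*x + 3*y^2) includes (∂/∂x)(2*w^2 + 2*w*x + 3*y^2) dx = (2*w) dx, which multiplied by dz ∧ dw gives (2*w) dx ∧ dz ∧ dw
  d(2*w^2 + 2*w*x + 3*y^2) includes (∂/∂y)(2*w^2 + 2*w*x + 3*y^2) dy = (6*y) dy, which multiplied by dz ∧ dw gives (6*y) dy ∧ dz ∧ dw
Collecting like 3-forms: d(omega) = (2*w + 2*x) dx ∧ dz ∧ dw + (-2*x) dx ∧ dy ∧ dz + (6*y) dy ∧ dz ∧ dw.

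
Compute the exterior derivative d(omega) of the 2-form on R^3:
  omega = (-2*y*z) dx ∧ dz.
d(omega) = (2*z) dx ∧ dy ∧ dz

For a 2-form omega = sum_{i<j} g_{ij} dx_i ∧ dx_j, the exterior derivative is
  d(omega) = sum_{i<j} d(g_{ij}) ∧ dx_i ∧ dx_j = sum_{i<j, k} (∂g_{ij}/∂x_k) dx_k ∧ dx_i ∧ dx_j.
Expand each term, using dx_k ∧ dx_i ∧ dx_j = sgn(permutation) dx_{(a)} ∧ dx_{(b)} ∧ dx_{(c)} with (a < b < c) sorted:
  d(-2*y*z) includes (∂/∂y)(-2*y*z) dy = (-2*z) dy, which multiplied by dx ∧ dz gives (2*z) dx ∧ dy ∧ dz
Collecting like 3-forms: d(omega) = (2*z) dx ∧ dy ∧ dz.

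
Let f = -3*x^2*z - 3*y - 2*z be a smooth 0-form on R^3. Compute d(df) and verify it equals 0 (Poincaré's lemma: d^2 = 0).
d(df) = 0

Step 1: df = sum_i (∂f/∂x_i) dx_i = (-6*x*z) dx + (-3) dy + (-3*x^2 - 2) dz.
Step 2: Apply d again. Using the 1-form formula, the coefficient of dx ∧ dy in d(df) is ∂^2 f/∂x ∂y - ∂^2 f/∂y ∂x = (0) - (0) = 0 (equality of mixed partials for smooth f).
Similarly for dx ∧ dz and dy ∧ dz — all coefficients vanish. So d(df) = 0.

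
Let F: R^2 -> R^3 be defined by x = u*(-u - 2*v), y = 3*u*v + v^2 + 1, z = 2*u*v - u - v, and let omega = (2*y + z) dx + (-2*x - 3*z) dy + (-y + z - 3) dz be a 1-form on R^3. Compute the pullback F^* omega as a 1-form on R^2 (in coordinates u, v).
F^* omega = (-10*u^2*v + 2*u^2 - 28*u*v^2 + 12*u*v - 3*u - 6*v^3 + 10*v^2 - 11*v + 4) du + (6*u^3 - 20*u^2*v + 9*u^2 - 10*u*v^2 + 16*u*v - 11*u + 7*v^2 + v + 4) dv

Using F^*(f dg) = (f ∘ F) d(g ∘ F), substitute each coordinate x_i by F_i(u, v) in f_i, and replace dx_i by d F_i = (∂F_i/∂u) du + (∂F_i/∂v) dv.
  For the x component: f_1(F) = 8*u*v - u + 2*v^2 - v + 2; d F_1 = (-2*u - 2*v) du + (-2*u) dv
  For the y component: f_2(F) = 2*u^2 - 2*u*v + 3*u + 3*v; d F_2 = (3*v) du + (3*u + 2*v) dv
  For the z component: f_3(F) = -u*v - u - v^2 - v - 4; d F_3 = (2*v - 1) du + (2*u - 1) dv
Combining and collecting du, dv coefficients:
  coeff of du: -10*u^2*v + 2*u^2 - 28*u*v^2 + 12*u*v - 3*u - 6*v^3 + 10*v^2 - 11*v + 4
  coeff of dv: 6*u^3 - 20*u^2*v + 9*u^2 - 10*u*v^2 + 16*u*v - 11*u + 7*v^2 + v + 4
F^* omega = (-10*u^2*v + 2*u^2 - 28*u*v^2 + 12*u*v - 3*u - 6*v^3 + 10*v^2 - 11*v + 4) du + (6*u^3 - 20*u^2*v + 9*u^2 - 10*u*v^2 + 16*u*v - 11*u + 7*v^2 + v + 4) dv.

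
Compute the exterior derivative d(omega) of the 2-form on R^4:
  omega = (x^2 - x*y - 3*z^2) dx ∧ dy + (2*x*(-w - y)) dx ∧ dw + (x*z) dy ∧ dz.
d(omega) = (-5*z) dx ∧ dy ∧ dz + (2*x) dx ∧ dy ∧ dw

For a 2-form omega = sum_{i<j} g_{ij} dx_i ∧ dx_j, the exterior derivative is
  d(omega) = sum_{i<j} d(g_{ij}) ∧ dx_i ∧ dx_j = sum_{i<j, k} (∂g_{ij}/∂x_k) dx_k ∧ dx_i ∧ dx_j.
Expand each term, using dx_k ∧ dx_i ∧ dx_j = sgn(permutation) dx_{(a)} ∧ dx_{(b)} ∧ dx_{(c)} with (a < b < c) sorted:
  d(x^2 - x*y - 3*z^2) includes (∂/∂z)(x^2 - x*y - 3*z^2) dz = (-6*z) dz, which multiplied by dx ∧ dy gives (-6*z) dx ∧ dy ∧ dz
  d(2*x*(-w - y)) includes (∂/∂y)(2*x*(-w - y)) dy = (-2*x) dy, which multiplied by dx ∧ dw gives (2*x) dx ∧ dy ∧ dw
  d(x*z) includes (∂/∂x)(x*z) dx = (z) dx, which multiplied by dy ∧ dz gives (z) dx ∧ dy ∧ dz
Collecting like 3-forms: d(omega) = (-5*z) dx ∧ dy ∧ dz + (2*x) dx ∧ dy ∧ dw.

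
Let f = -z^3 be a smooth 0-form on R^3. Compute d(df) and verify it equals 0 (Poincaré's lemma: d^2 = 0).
d(df) = 0

Step 1: df = sum_i (∂f/∂x_i) dx_i = (0) dx + (0) dy + (-3*z^2) dz.
Step 2: Apply d again. Using the 1-form formula, the coefficient of dx ∧ dy in d(df) is ∂^2 f/∂x ∂y - ∂^2 f/∂y ∂x = (0) - (0) = 0 (equality of mixed partials for smooth f).
Similarly for dx ∧ dz and dy ∧ dz — all coefficients vanish. So d(df) = 0.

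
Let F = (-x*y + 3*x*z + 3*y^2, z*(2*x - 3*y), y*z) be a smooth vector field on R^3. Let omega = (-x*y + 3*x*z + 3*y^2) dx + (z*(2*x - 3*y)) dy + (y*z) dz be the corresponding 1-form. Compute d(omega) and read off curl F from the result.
d(omega) = (-2*x + 3*y + z) dy ∧ dz + (3*x) dz ∧ dx + (x - 6*y + 2*z) dx ∧ dy; curl F = (-2*x + 3*y + z, 3*x, x - 6*y + 2*z)

d omega = sum_{i<j} (∂f_j/∂x_i - ∂f_i/∂x_j) dx_i ∧ dx_j. Under the identification (dy ∧ dz, dz ∧ dx, dx ∧ dy) ↔ (e_x, e_y, e_z), the coefficients are exactly the components of curl F. Compute:
  ∂R/∂y - ∂Q/∂z = (z) - (2*x - 3*y) = -2*x + 3*y + z
  ∂P/∂z - ∂R/∂x = (3*x) - (0) = 3*x
  ∂Q/∂x - ∂P/∂y = (2*z) - (-x + 6*y) = x - 6*y + 2*z.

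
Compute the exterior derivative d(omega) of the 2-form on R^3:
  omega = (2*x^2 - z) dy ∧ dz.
d(omega) = (4*x) dx ∧ dy ∧ dz

For a 2-form omega = sum_{i<j} g_{ij} dx_i ∧ dx_j, the exterior derivative is
  d(omega) = sum_{i<j} d(g_{ij}) ∧ dx_i ∧ dx_j = sum_{i<j, k} (∂g_{ij}/∂x_k) dx_k ∧ dx_i ∧ dx_j.
Expand each term, using dx_k ∧ dx_i ∧ dx_j = sgn(permutation) dx_{(a)} ∧ dx_{(b)} ∧ dx_{(c)} with (a < b < c) sorted:
  d(2*x^2 - z) includes (∂/∂x)(2*x^2 - z) dx = (4*x) dx, which multiplied by dy ∧ dz gives (4*x) dx ∧ dy ∧ dz
Collecting like 3-forms: d(omega) = (4*x) dx ∧ dy ∧ dz.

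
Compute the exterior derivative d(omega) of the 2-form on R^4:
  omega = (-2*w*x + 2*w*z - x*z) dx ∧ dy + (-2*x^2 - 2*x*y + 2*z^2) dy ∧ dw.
d(omega) = (2*w - x) dx ∧ dy ∧ dz + (-6*x - 2*y + 2*z) dx ∧ dy ∧ dw + (-4*z) dy ∧ dz ∧ dw

For a 2-form omega = sum_{i<j} g_{ij} dx_i ∧ dx_j, the exterior derivative is
  d(omega) = sum_{i<j} d(g_{ij}) ∧ dx_i ∧ dx_j = sum_{i<j, k} (∂g_{ij}/∂x_k) dx_k ∧ dx_i ∧ dx_j.
Expand each term, using dx_k ∧ dx_i ∧ dx_j = sgn(permutation) dx_{(a)} ∧ dx_{(b)} ∧ dx_{(c)} with (a < b < c) sorted:
  d(-2*w*x + 2*w*z - x*z) includes (∂/∂z)(-2*w*x + 2*w*z - x*z) dz = (2*w - x) dz, which multiplied by dx ∧ dy gives (2*w - x) dx ∧ dy ∧ dz
  d(-2*w*x + 2*w*z - x*z) includes (∂/∂w)(-2*w*x + 2*w*z - x*z) dw = (-2*x + 2*z) dw, which multiplied by dx ∧ dy gives (-2*x + 2*z) dx ∧ dy ∧ dw
  d(-2*x^2 - 2*x*y + 2*z^2) includes (∂/∂x)(-2*x^2 - 2*x*y + 2*z^2) dx = (-4*x - 2*y) dx, which multiplied by dy ∧ dw gives (-4*x - 2*y) dx ∧ dy ∧ dw
  d(-2*x^2 - 2*x*y + 2*z^2) includes (∂/∂z)(-2*x^2 - 2*x*y + 2*z^2) dz = (4*z) dz, which multiplied by dy ∧ dw gives (-4*z) dy ∧ dz ∧ dw
Collecting like 3-forms: d(omega) = (2*w - x) dx ∧ dy ∧ dz + (-6*x - 2*y + 2*z) dx ∧ dy ∧ dw + (-4*z) dy ∧ dz ∧ dw.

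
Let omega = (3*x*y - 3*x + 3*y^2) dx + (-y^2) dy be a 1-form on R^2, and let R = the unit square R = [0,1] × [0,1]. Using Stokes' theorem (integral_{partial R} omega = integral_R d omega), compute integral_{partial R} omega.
integral_(partial R) omega = -9/2

Stokes: integral_partial_R omega = integral_R d omega with d omega = (∂Q/∂x - ∂P/∂y) dx ∧ dy.
  ∂Q/∂x = 0
  ∂P/∂y = 3*x + 6*y
  integrand = ∂Q/∂x - ∂P/∂y = -3*x - 6*y.
Integrating over R: integral_0^1 integral_0^1 (-3*x - 6*y) dx dy = -9/2.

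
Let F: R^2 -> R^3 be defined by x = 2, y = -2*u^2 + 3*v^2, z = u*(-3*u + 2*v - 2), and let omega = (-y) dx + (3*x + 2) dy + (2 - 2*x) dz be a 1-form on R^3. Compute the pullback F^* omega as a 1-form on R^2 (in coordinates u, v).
F^* omega = (-20*u - 4*v + 4) du + (-4*u + 48*v) dv

Using F^*(f dg) = (f ∘ F) d(g ∘ F), substitute each coordinate x_i by F_i(u, v) in f_i, and replace dx_i by d F_i = (∂F_i/∂u) du + (∂F_i/∂v) dv.
  For the x component: f_1(F) = 2*u^2 - 3*v^2; d F_1 = (0) du + (0) dv
  For the y component: f_2(F) = 8; d F_2 = (-4*u) du + (6*v) dv
  For the z component: f_3(F) = -2; d F_3 = (-6*u + 2*v - 2) du + (2*u) dv
Combining and collecting du, dv coefficients:
  coeff of du: -20*u - 4*v + 4
  coeff of dv: -4*u + 48*v
F^* omega = (-20*u - 4*v + 4) du + (-4*u + 48*v) dv.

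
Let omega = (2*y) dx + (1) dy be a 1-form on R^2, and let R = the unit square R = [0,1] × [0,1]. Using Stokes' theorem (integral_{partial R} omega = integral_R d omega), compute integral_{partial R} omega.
integral_(partial R) omega = -2

Stokes: integral_partial_R omega = integral_R d omega with d omega = (∂Q/∂x - ∂P/∂y) dx ∧ dy.
  ∂Q/∂x = 0
  ∂P/∂y = 2
  integrand = ∂Q/∂x - ∂P/∂y = -2.
Integrating over R: integral_0^1 integral_0^1 (-2) dx dy = -2.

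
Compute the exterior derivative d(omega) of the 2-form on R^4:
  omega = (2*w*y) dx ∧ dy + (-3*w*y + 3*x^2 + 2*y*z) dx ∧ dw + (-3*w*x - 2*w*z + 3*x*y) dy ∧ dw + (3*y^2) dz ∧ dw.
d(omega) = (5*y - 2*z) dx ∧ dy ∧ dw + (-2*y) dx ∧ dz ∧ dw + (2*w + 6*y) dy ∧ dz ∧ dw

For a 2-form omega = sum_{i<j} g_{ij} dx_i ∧ dx_j, the exterior derivative is
  d(omega) = sum_{i<j} d(g_{ij}) ∧ dx_i ∧ dx_j = sum_{i<j, k} (∂g_{ij}/∂x_k) dx_k ∧ dx_i ∧ dx_j.
Expand each term, using dx_k ∧ dx_i ∧ dx_j = sgn(permutation) dx_{(a)} ∧ dx_{(b)} ∧ dx_{(c)} with (a < b < c) sorted:
  d(2*w*y) includes (∂/∂w)(2*w*y) dw = (2*y) dw, which multiplied by dx ∧ dy gives (2*y) dx ∧ dy ∧ dw
  d(-3*w*y + 3*x^2 + 2*y*z) includes (∂/∂y)(-3*w*y + 3*x^2 + 2*y*z) dy = (-3*w + 2*z) dy, which multiplied by dx ∧ dw gives (3*w - 2*z) dx ∧ dy ∧ dw
  d(-3*w*y + 3*x^2 + 2*y*z) includes (∂/∂z)(-3*w*y + 3*x^2 + 2*y*z) dz = (2*y) dz, which multiplied by dx ∧ dw gives (-2*y) dx ∧ dz ∧ dw
  d(-3*w*x - 2*w*z + 3*x*y) includes (∂/∂x)(-3*w*x - 2*w*z + 3*x*y) dx = (-3*w + 3*y) dx, which multiplied by dy ∧ dw gives (-3*w + 3*y) dx ∧ dy ∧ dw
  d(-3*w*x - 2*w*z + 3*x*y) includes (∂/∂z)(-3*w*x - 2*w*z + 3*x*y) dz = (-2*w) dz, which multiplied by dy ∧ dw gives (2*w) dy ∧ dz ∧ dw
  d(3*y^2) includes (∂/∂y)(3*y^2) dy = (6*y) dy, which multiplied by dz ∧ dw gives (6*y) dy ∧ dz ∧ dw
Collecting like 3-forms: d(omega) = (5*y - 2*z) dx ∧ dy ∧ dw + (-2*y) dx ∧ dz ∧ dw + (2*w + 6*y) dy ∧ dz ∧ dw.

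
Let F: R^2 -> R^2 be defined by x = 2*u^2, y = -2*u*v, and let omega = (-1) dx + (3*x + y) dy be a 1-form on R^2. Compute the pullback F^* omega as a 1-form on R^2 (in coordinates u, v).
F^* omega = (4*u*(-3*u*v + v^2 - 1)) du + (4*u^2*(-3*u + v)) dv

Using F^*(f dg) = (f ∘ F) d(g ∘ F), substitute each coordinate x_i by F_i(u, v) in f_i, and replace dx_i by d F_i = (∂F_i/∂u) du + (∂F_i/∂v) dv.
  For the x component: f_1(F) = -1; d F_1 = (4*u) du + (0) dv
  For the y component: f_2(F) = 2*u*(3*u - v); d F_2 = (-2*v) du + (-2*u) dv
Combining and collecting du, dv coefficients:
  coeff of du: 4*u*(-3*u*v + v^2 - 1)
  coeff of dv: 4*u^2*(-3*u + v)
F^* omega = (4*u*(-3*u*v + v^2 - 1)) du + (4*u^2*(-3*u + v)) dv.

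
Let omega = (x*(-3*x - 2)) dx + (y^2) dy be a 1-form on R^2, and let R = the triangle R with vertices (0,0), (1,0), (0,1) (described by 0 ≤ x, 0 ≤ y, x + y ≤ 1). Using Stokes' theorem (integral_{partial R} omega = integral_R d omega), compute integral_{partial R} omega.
integral_(partial R) omega = 0

Stokes: integral_partial_R omega = integral_R d omega with d omega = (∂Q/∂x - ∂P/∂y) dx ∧ dy.
  ∂Q/∂x = 0
  ∂P/∂y = 0
  integrand = ∂Q/∂x - ∂P/∂y = 0.
Integrating over R: integral_0^1 integral_0^{1-x} (0) dy dx = 0.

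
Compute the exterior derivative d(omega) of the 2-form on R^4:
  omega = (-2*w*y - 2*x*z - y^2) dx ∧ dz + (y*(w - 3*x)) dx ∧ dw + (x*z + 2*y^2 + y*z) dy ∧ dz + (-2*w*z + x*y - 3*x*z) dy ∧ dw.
d(omega) = (2*w + 2*y + z) dx ∧ dy ∧ dz + (-2*y) dx ∧ dz ∧ dw + (-w + 3*x + y - 3*z) dx ∧ dy ∧ dw + (2*w + 3*x) dy ∧ dz ∧ dw

For a 2-form omega = sum_{i<j} g_{ij} dx_i ∧ dx_j, the exterior derivative is
  d(omega) = sum_{i<j} d(g_{ij}) ∧ dx_i ∧ dx_j = sum_{i<j, k} (∂g_{ij}/∂x_k) dx_k ∧ dx_i ∧ dx_j.
Expand each term, using dx_k ∧ dx_i ∧ dx_j = sgn(permutation) dx_{(a)} ∧ dx_{(b)} ∧ dx_{(c)} with (a < b < c) sorted:
  d(-2*w*y - 2*x*z - y^2) includes (∂/∂y)(-2*w*y - 2*x*z - y^2) dy = (-2*w - 2*y) dy, which multiplied by dx ∧ dz gives (2*w + 2*y) dx ∧ dy ∧ dz
  d(-2*w*y - 2*x*z - y^2) includes (∂/∂w)(-2*w*y - 2*x*z - y^2) dw = (-2*y) dw, which multiplied by dx ∧ dz gives (-2*y) dx ∧ dz ∧ dw
  d(y*(w - 3*x)) includes (∂/∂y)(y*(w - 3*x)) dy = (w - 3*x) dy, which multiplied by dx ∧ dw gives (-w + 3*x) dx ∧ dy ∧ dw
  d(x*z + 2*y^2 + y*z) includes (∂/∂x)(x*z + 2*y^2 + y*z) dx = (z) dx, which multiplied by dy ∧ dz gives (z) dx ∧ dy ∧ dz
  d(-2*w*z + x*y - 3*x*z) includes (∂/∂x)(-2*w*z + x*y - 3*x*z) dx = (y - 3*z) dx, which multiplied by dy ∧ dw gives (y - 3*z) dx ∧ dy ∧ dw
  d(-2*w*z + x*y - 3*x*z) includes (∂/∂z)(-2*w*z + x*y - 3*x*z) dz = (-2*w - 3*x) dz, which multiplied by dy ∧ dw gives (2*w + 3*x) dy ∧ dz ∧ dw
Collecting like 3-forms: d(omega) = (2*w + 2*y + z) dx ∧ dy ∧ dz + (-2*y) dx ∧ dz ∧ dw + (-w + 3*x + y - 3*z) dx ∧ dy ∧ dw + (2*w + 3*x) dy ∧ dz ∧ dw.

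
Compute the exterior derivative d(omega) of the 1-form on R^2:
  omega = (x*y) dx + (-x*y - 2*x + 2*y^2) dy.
d(omega) = (-x - y - 2) dx ∧ dy

For a 1-form omega = sum_i f_i dx_i, the exterior derivative is
  d(omega) = sum_{i < j} (∂f_j/∂x_i - ∂f_i/∂x_j) dx_i ∧ dx_j.
  coefficient of dx ∧ dy: ∂f_2/∂x - ∂f_1/∂y = ∂(-x*y - 2*x + 2*y^2)/∂x - ∂(x*y)/∂y = -x - y - 2
Assembling: d(omega) = (-x - y - 2) dx ∧ dy.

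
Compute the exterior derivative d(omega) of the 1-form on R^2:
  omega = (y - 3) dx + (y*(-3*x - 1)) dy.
d(omega) = (-3*y - 1) dx ∧ dy

For a 1-form omega = sum_i f_i dx_i, the exterior derivative is
  d(omega) = sum_{i < j} (∂f_j/∂x_i - ∂f_i/∂x_j) dx_i ∧ dx_j.
  coefficient of dx ∧ dy: ∂f_2/∂x - ∂f_1/∂y = ∂(y*(-3*x - 1))/∂x - ∂(y - 3)/∂y = -3*y - 1
Assembling: d(omega) = (-3*y - 1) dx ∧ dy.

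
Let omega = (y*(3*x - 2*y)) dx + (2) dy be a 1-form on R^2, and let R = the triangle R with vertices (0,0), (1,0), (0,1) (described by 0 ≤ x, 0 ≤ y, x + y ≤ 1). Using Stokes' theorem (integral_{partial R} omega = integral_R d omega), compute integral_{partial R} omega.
integral_(partial R) omega = 1/6

Stokes: integral_partial_R omega = integral_R d omega with d omega = (∂Q/∂x - ∂P/∂y) dx ∧ dy.
  ∂Q/∂x = 0
  ∂P/∂y = 3*x - 4*y
  integrand = ∂Q/∂x - ∂P/∂y = -3*x + 4*y.
Integrating over R: integral_0^1 integral_0^{1-x} (-3*x + 4*y) dy dx = 1/6.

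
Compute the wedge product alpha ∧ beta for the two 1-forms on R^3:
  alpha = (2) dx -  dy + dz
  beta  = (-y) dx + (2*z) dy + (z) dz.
alpha ∧ beta = (-y + 4*z) dx ∧ dy + (y + 2*z) dx ∧ dz + (-3*z) dy ∧ dz

Distribute the wedge, using dx_i ∧ dx_j = -dx_j ∧ dx_i and dx_i ∧ dx_i = 0. For each pair (i, j) with i < j, the coefficient of dx_i ∧ dx_j in alpha ∧ beta is (alpha_i * beta_j - alpha_j * beta_i). Collecting: alpha ∧ beta = (-y + 4*z) dx ∧ dy + (y + 2*z) dx ∧ dz + (-3*z) dy ∧ dz.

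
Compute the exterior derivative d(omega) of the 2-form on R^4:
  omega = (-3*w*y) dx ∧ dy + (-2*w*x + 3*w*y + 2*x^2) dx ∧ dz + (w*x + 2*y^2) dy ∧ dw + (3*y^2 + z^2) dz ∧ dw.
d(omega) = (w - 3*y) dx ∧ dy ∧ dw + (-3*w) dx ∧ dy ∧ dz + (-2*x + 3*y) dx ∧ dz ∧ dw + (6*y) dy ∧ dz ∧ dw

For a 2-form omega = sum_{i<j} g_{ij} dx_i ∧ dx_j, the exterior derivative is
  d(omega) = sum_{i<j} d(g_{ij}) ∧ dx_i ∧ dx_j = sum_{i<j, k} (∂g_{ij}/∂x_k) dx_k ∧ dx_i ∧ dx_j.
Expand each term, using dx_k ∧ dx_i ∧ dx_j = sgn(permutation) dx_{(a)} ∧ dx_{(b)} ∧ dx_{(c)} with (a < b < c) sorted:
  d(-3*w*y) includes (∂/∂w)(-3*w*y) dw = (-3*y) dw, which multiplied by dx ∧ dy gives (-3*y) dx ∧ dy ∧ dw
  d(-2*w*x + 3*w*y + 2*x^2) includes (∂/∂y)(-2*w*x + 3*w*y + 2*x^2) dy = (3*w) dy, which multiplied by dx ∧ dz gives (-3*w) dx ∧ dy ∧ dz
  d(-2*w*x + 3*w*y + 2*x^2) includes (∂/∂w)(-2*w*x + 3*w*y + 2*x^2) dw = (-2*x + 3*y) dw, which multiplied by dx ∧ dz gives (-2*x + 3*y) dx ∧ dz ∧ dw
  d(w*x + 2*y^2) includes (∂/∂x)(w*x + 2*y^2) dx = (w) dx, which multiplied by dy ∧ dw gives (w) dx ∧ dy ∧ dw
  d(3*y^2 + z^2) includes (∂/∂y)(3*y^2 + z^2) dy = (6*y) dy, which multiplied by dz ∧ dw gives (6*y) dy ∧ dz ∧ dw
Collecting like 3-forms: d(omega) = (w - 3*y) dx ∧ dy ∧ dw + (-3*w) dx ∧ dy ∧ dz + (-2*x + 3*y) dx ∧ dz ∧ dw + (6*y) dy ∧ dz ∧ dw.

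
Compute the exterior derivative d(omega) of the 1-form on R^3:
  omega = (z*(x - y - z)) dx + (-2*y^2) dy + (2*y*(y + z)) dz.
d(omega) = (z) dx ∧ dy + (-x + y + 2*z) dx ∧ dz + (4*y + 2*z) dy ∧ dz

For a 1-form omega = sum_i f_i dx_i, the exterior derivative is
  d(omega) = sum_{i < j} (∂f_j/∂x_i - ∂f_i/∂x_j) dx_i ∧ dx_j.
  coefficient of dx ∧ dy: ∂f_2/∂x - ∂f_1/∂y = ∂(-2*y^2)/∂x - ∂(z*(x - y - z))/∂y = z
  coefficient of dx ∧ dz: ∂f_3/∂x - ∂f_1/∂z = ∂(2*y*(y + z))/∂x - ∂(z*(x - y - z))/∂z = -x + y + 2*z
  coefficient of dy ∧ dz: ∂f_3/∂y - ∂f_2/∂z = ∂(2*y*(y + z))/∂y - ∂(-2*y^2)/∂z = 4*y + 2*z
Assembling: d(omega) = (z) dx ∧ dy + (-x + y + 2*z) dx ∧ dz + (4*y + 2*z) dy ∧ dz.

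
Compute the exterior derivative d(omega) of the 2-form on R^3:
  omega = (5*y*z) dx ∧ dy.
d(omega) = (5*y) dx ∧ dy ∧ dz

For a 2-form omega = sum_{i<j} g_{ij} dx_i ∧ dx_j, the exterior derivative is
  d(omega) = sum_{i<j} d(g_{ij}) ∧ dx_i ∧ dx_j = sum_{i<j, k} (∂g_{ij}/∂x_k) dx_k ∧ dx_i ∧ dx_j.
Expand each term, using dx_k ∧ dx_i ∧ dx_j = sgn(permutation) dx_{(a)} ∧ dx_{(b)} ∧ dx_{(c)} with (a < b < c) sorted:
  d(5*y*z) includes (∂/∂z)(5*y*z) dz = (5*y) dz, which multiplied by dx ∧ dy gives (5*y) dx ∧ dy ∧ dz
Collecting like 3-forms: d(omega) = (5*y) dx ∧ dy ∧ dz.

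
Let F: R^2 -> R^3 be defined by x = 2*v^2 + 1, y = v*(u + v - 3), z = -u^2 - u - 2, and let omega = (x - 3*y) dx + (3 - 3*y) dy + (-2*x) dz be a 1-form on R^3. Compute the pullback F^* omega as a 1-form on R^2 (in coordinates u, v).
F^* omega = (5*u*v^2 + 4*u - 3*v^3 + 13*v^2 + 3*v + 2) du + (-3*u^2*v - 21*u*v^2 + 18*u*v + 3*u - 10*v^3 + 63*v^2 - 17*v - 9) dv

Using F^*(f dg) = (f ∘ F) d(g ∘ F), substitute each coordinate x_i by F_i(u, v) in f_i, and replace dx_i by d F_i = (∂F_i/∂u) du + (∂F_i/∂v) dv.
  For the x component: f_1(F) = -3*u*v - v^2 + 9*v + 1; d F_1 = (0) du + (4*v) dv
  For the y component: f_2(F) = -3*u*v - 3*v^2 + 9*v + 3; d F_2 = (v) du + (u + 2*v - 3) dv
  For the z component: f_3(F) = -4*v^2 - 2; d F_3 = (-2*u - 1) du + (0) dv
Combining and collecting du, dv coefficients:
  coeff of du: 5*u*v^2 + 4*u - 3*v^3 + 13*v^2 + 3*v + 2
  coeff of dv: -3*u^2*v - 21*u*v^2 + 18*u*v + 3*u - 10*v^3 + 63*v^2 - 17*v - 9
F^* omega = (5*u*v^2 + 4*u - 3*v^3 + 13*v^2 + 3*v + 2) du + (-3*u^2*v - 21*u*v^2 + 18*u*v + 3*u - 10*v^3 + 63*v^2 - 17*v - 9) dv.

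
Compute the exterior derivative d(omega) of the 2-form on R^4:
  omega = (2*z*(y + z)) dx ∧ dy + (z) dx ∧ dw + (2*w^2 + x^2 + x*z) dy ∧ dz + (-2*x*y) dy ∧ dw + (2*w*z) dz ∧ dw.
d(omega) = (2*x + 2*y + 5*z) dx ∧ dy ∧ dz + (-1) dx ∧ dz ∧ dw + (4*w) dy ∧ dz ∧ dw + (-2*y) dx ∧ dy ∧ dw

For a 2-form omega = sum_{i<j} g_{ij} dx_i ∧ dx_j, the exterior derivative is
  d(omega) = sum_{i<j} d(g_{ij}) ∧ dx_i ∧ dx_j = sum_{i<j, k} (∂g_{ij}/∂x_k) dx_k ∧ dx_i ∧ dx_j.
Expand each term, using dx_k ∧ dx_i ∧ dx_j = sgn(permutation) dx_{(a)} ∧ dx_{(b)} ∧ dx_{(c)} with (a < b < c) sorted:
  d(2*z*(y + z)) includes (∂/∂z)(2*z*(y + z)) dz = (2*y + 4*z) dz, which multiplied by dx ∧ dy gives (2*y + 4*z) dx ∧ dy ∧ dz
  d(z) includes (∂/∂z)(z) dz = (1) dz, which multiplied by dx ∧ dw gives (-1) dx ∧ dz ∧ dw
  d(2*w^2 + x^2 + x*z) includes (∂/∂x)(2*w^2 + x^2 + x*z) dx = (2*x + z) dx, which multiplied by dy ∧ dz gives (2*x + z) dx ∧ dy ∧ dz
  d(2*w^2 + x^2 + x*z) includes (∂/∂w)(2*w^2 + x^2 + x*z) dw = (4*w) dw, which multiplied by dy ∧ dz gives (4*w) dy ∧ dz ∧ dw
  d(-2*x*y) includes (∂/∂x)(-2*x*y) dx = (-2*y) dx, which multiplied by dy ∧ dw gives (-2*y) dx ∧ dy ∧ dw
Collecting like 3-forms: d(omega) = (2*x + 2*y + 5*z) dx ∧ dy ∧ dz + (-1) dx ∧ dz ∧ dw + (4*w) dy ∧ dz ∧ dw + (-2*y) dx ∧ dy ∧ dw.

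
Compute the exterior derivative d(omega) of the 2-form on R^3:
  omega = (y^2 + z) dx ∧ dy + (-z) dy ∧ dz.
d(omega) = (1) dx ∧ dy ∧ dz

For a 2-form omega = sum_{i<j} g_{ij} dx_i ∧ dx_j, the exterior derivative is
  d(omega) = sum_{i<j} d(g_{ij}) ∧ dx_i ∧ dx_j = sum_{i<j, k} (∂g_{ij}/∂x_k) dx_k ∧ dx_i ∧ dx_j.
Expand each term, using dx_k ∧ dx_i ∧ dx_j = sgn(permutation) dx_{(a)} ∧ dx_{(b)} ∧ dx_{(c)} with (a < b < c) sorted:
  d(y^2 + z) includes (∂/∂z)(y^2 + z) dz = (1) dz, which multiplied by dx ∧ dy gives (1) dx ∧ dy ∧ dz
Collecting like 3-forms: d(omega) = (1) dx ∧ dy ∧ dz.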